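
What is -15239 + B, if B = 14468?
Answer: -771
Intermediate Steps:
-15239 + B = -15239 + 14468 = -771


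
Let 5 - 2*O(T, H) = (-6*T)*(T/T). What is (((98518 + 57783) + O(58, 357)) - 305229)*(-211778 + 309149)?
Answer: -28968164613/2 ≈ -1.4484e+10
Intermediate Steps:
O(T, H) = 5/2 + 3*T (O(T, H) = 5/2 - (-6*T)*T/T/2 = 5/2 - (-6*T)/2 = 5/2 - (-3)*T = 5/2 + 3*T)
(((98518 + 57783) + O(58, 357)) - 305229)*(-211778 + 309149) = (((98518 + 57783) + (5/2 + 3*58)) - 305229)*(-211778 + 309149) = ((156301 + (5/2 + 174)) - 305229)*97371 = ((156301 + 353/2) - 305229)*97371 = (312955/2 - 305229)*97371 = -297503/2*97371 = -28968164613/2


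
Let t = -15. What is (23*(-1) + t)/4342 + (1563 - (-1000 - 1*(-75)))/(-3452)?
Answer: -1366759/1873573 ≈ -0.72949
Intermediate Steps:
(23*(-1) + t)/4342 + (1563 - (-1000 - 1*(-75)))/(-3452) = (23*(-1) - 15)/4342 + (1563 - (-1000 - 1*(-75)))/(-3452) = (-23 - 15)*(1/4342) + (1563 - (-1000 + 75))*(-1/3452) = -38*1/4342 + (1563 - 1*(-925))*(-1/3452) = -19/2171 + (1563 + 925)*(-1/3452) = -19/2171 + 2488*(-1/3452) = -19/2171 - 622/863 = -1366759/1873573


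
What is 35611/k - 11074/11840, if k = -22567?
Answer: -335770599/133596640 ≈ -2.5133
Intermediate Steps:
35611/k - 11074/11840 = 35611/(-22567) - 11074/11840 = 35611*(-1/22567) - 11074*1/11840 = -35611/22567 - 5537/5920 = -335770599/133596640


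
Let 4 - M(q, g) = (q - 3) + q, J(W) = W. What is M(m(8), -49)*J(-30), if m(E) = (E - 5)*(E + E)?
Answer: 2670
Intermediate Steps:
m(E) = 2*E*(-5 + E) (m(E) = (-5 + E)*(2*E) = 2*E*(-5 + E))
M(q, g) = 7 - 2*q (M(q, g) = 4 - ((q - 3) + q) = 4 - ((-3 + q) + q) = 4 - (-3 + 2*q) = 4 + (3 - 2*q) = 7 - 2*q)
M(m(8), -49)*J(-30) = (7 - 4*8*(-5 + 8))*(-30) = (7 - 4*8*3)*(-30) = (7 - 2*48)*(-30) = (7 - 96)*(-30) = -89*(-30) = 2670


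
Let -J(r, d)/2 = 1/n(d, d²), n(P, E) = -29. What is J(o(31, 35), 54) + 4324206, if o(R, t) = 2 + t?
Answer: 125401976/29 ≈ 4.3242e+6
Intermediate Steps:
J(r, d) = 2/29 (J(r, d) = -2/(-29) = -2*(-1/29) = 2/29)
J(o(31, 35), 54) + 4324206 = 2/29 + 4324206 = 125401976/29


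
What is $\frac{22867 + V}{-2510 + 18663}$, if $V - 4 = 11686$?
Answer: $\frac{34557}{16153} \approx 2.1394$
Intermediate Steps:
$V = 11690$ ($V = 4 + 11686 = 11690$)
$\frac{22867 + V}{-2510 + 18663} = \frac{22867 + 11690}{-2510 + 18663} = \frac{34557}{16153}$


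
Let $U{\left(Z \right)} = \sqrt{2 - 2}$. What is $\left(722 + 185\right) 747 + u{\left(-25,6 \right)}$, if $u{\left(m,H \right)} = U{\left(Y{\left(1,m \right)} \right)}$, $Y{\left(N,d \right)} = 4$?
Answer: $677529$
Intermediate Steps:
$U{\left(Z \right)} = 0$ ($U{\left(Z \right)} = \sqrt{0} = 0$)
$u{\left(m,H \right)} = 0$
$\left(722 + 185\right) 747 + u{\left(-25,6 \right)} = \left(722 + 185\right) 747 + 0 = 907 \cdot 747 + 0 = 677529 + 0 = 677529$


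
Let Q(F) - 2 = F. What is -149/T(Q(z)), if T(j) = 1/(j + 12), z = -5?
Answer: -1341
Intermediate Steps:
Q(F) = 2 + F
T(j) = 1/(12 + j)
-149/T(Q(z)) = -149/(1/(12 + (2 - 5))) = -149/(1/(12 - 3)) = -149/(1/9) = -149/⅑ = -149*9 = -1341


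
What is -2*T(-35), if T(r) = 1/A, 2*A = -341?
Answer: 4/341 ≈ 0.011730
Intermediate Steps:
A = -341/2 (A = (½)*(-341) = -341/2 ≈ -170.50)
T(r) = -2/341 (T(r) = 1/(-341/2) = -2/341)
-2*T(-35) = -2*(-2/341) = 4/341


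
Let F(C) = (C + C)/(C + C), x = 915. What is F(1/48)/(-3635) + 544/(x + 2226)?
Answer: 1974299/11417535 ≈ 0.17292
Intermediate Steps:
F(C) = 1 (F(C) = (2*C)/((2*C)) = (2*C)*(1/(2*C)) = 1)
F(1/48)/(-3635) + 544/(x + 2226) = 1/(-3635) + 544/(915 + 2226) = 1*(-1/3635) + 544/3141 = -1/3635 + 544*(1/3141) = -1/3635 + 544/3141 = 1974299/11417535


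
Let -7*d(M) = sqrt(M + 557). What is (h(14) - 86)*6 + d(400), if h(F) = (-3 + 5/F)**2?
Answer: -46461/98 - sqrt(957)/7 ≈ -478.51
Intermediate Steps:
d(M) = -sqrt(557 + M)/7 (d(M) = -sqrt(M + 557)/7 = -sqrt(557 + M)/7)
(h(14) - 86)*6 + d(400) = ((-5 + 3*14)**2/14**2 - 86)*6 - sqrt(557 + 400)/7 = ((-5 + 42)**2/196 - 86)*6 - sqrt(957)/7 = ((1/196)*37**2 - 86)*6 - sqrt(957)/7 = ((1/196)*1369 - 86)*6 - sqrt(957)/7 = (1369/196 - 86)*6 - sqrt(957)/7 = -15487/196*6 - sqrt(957)/7 = -46461/98 - sqrt(957)/7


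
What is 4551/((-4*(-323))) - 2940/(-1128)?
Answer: 372167/60724 ≈ 6.1288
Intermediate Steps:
4551/((-4*(-323))) - 2940/(-1128) = 4551/1292 - 2940*(-1/1128) = 4551*(1/1292) + 245/94 = 4551/1292 + 245/94 = 372167/60724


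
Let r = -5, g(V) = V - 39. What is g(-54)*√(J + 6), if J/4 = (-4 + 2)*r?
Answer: -93*√46 ≈ -630.76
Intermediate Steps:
g(V) = -39 + V
J = 40 (J = 4*((-4 + 2)*(-5)) = 4*(-2*(-5)) = 4*10 = 40)
g(-54)*√(J + 6) = (-39 - 54)*√(40 + 6) = -93*√46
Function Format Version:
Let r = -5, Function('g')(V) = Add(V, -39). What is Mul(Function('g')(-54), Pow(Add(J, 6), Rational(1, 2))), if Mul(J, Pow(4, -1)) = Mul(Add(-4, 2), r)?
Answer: Mul(-93, Pow(46, Rational(1, 2))) ≈ -630.76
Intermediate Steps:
Function('g')(V) = Add(-39, V)
J = 40 (J = Mul(4, Mul(Add(-4, 2), -5)) = Mul(4, Mul(-2, -5)) = Mul(4, 10) = 40)
Mul(Function('g')(-54), Pow(Add(J, 6), Rational(1, 2))) = Mul(Add(-39, -54), Pow(Add(40, 6), Rational(1, 2))) = Mul(-93, Pow(46, Rational(1, 2)))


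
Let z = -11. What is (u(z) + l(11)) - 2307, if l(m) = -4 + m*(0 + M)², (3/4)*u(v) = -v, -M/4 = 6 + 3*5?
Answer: 225959/3 ≈ 75320.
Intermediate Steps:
M = -84 (M = -4*(6 + 3*5) = -4*(6 + 15) = -4*21 = -84)
u(v) = -4*v/3 (u(v) = 4*(-v)/3 = -4*v/3)
l(m) = -4 + 7056*m (l(m) = -4 + m*(0 - 84)² = -4 + m*(-84)² = -4 + m*7056 = -4 + 7056*m)
(u(z) + l(11)) - 2307 = (-4/3*(-11) + (-4 + 7056*11)) - 2307 = (44/3 + (-4 + 77616)) - 2307 = (44/3 + 77612) - 2307 = 232880/3 - 2307 = 225959/3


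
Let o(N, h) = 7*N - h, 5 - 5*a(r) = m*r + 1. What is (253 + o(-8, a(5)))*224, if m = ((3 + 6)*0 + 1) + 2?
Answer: 223104/5 ≈ 44621.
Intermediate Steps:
m = 3 (m = (9*0 + 1) + 2 = (0 + 1) + 2 = 1 + 2 = 3)
a(r) = ⅘ - 3*r/5 (a(r) = 1 - (3*r + 1)/5 = 1 - (1 + 3*r)/5 = 1 + (-⅕ - 3*r/5) = ⅘ - 3*r/5)
o(N, h) = -h + 7*N
(253 + o(-8, a(5)))*224 = (253 + (-(⅘ - ⅗*5) + 7*(-8)))*224 = (253 + (-(⅘ - 3) - 56))*224 = (253 + (-1*(-11/5) - 56))*224 = (253 + (11/5 - 56))*224 = (253 - 269/5)*224 = (996/5)*224 = 223104/5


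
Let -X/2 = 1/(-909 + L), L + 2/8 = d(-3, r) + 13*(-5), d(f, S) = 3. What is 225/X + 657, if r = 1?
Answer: 879381/8 ≈ 1.0992e+5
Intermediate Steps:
L = -249/4 (L = -¼ + (3 + 13*(-5)) = -¼ + (3 - 65) = -¼ - 62 = -249/4 ≈ -62.250)
X = 8/3885 (X = -2/(-909 - 249/4) = -2/(-3885/4) = -2*(-4/3885) = 8/3885 ≈ 0.0020592)
225/X + 657 = 225/(8/3885) + 657 = 225*(3885/8) + 657 = 874125/8 + 657 = 879381/8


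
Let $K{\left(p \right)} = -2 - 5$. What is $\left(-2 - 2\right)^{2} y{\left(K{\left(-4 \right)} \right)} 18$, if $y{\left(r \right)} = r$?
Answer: $-2016$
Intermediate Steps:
$K{\left(p \right)} = -7$
$\left(-2 - 2\right)^{2} y{\left(K{\left(-4 \right)} \right)} 18 = \left(-2 - 2\right)^{2} \left(-7\right) 18 = \left(-4\right)^{2} \left(-7\right) 18 = 16 \left(-7\right) 18 = \left(-112\right) 18 = -2016$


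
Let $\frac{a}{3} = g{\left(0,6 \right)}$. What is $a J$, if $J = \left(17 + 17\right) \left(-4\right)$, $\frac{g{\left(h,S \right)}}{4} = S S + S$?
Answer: $-68544$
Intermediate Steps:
$g{\left(h,S \right)} = 4 S + 4 S^{2}$ ($g{\left(h,S \right)} = 4 \left(S S + S\right) = 4 \left(S^{2} + S\right) = 4 \left(S + S^{2}\right) = 4 S + 4 S^{2}$)
$a = 504$ ($a = 3 \cdot 4 \cdot 6 \left(1 + 6\right) = 3 \cdot 4 \cdot 6 \cdot 7 = 3 \cdot 168 = 504$)
$J = -136$ ($J = 34 \left(-4\right) = -136$)
$a J = 504 \left(-136\right) = -68544$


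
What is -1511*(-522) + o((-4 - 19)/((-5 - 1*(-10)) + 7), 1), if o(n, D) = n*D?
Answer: 9464881/12 ≈ 7.8874e+5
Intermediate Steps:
o(n, D) = D*n
-1511*(-522) + o((-4 - 19)/((-5 - 1*(-10)) + 7), 1) = -1511*(-522) + 1*((-4 - 19)/((-5 - 1*(-10)) + 7)) = 788742 + 1*(-23/((-5 + 10) + 7)) = 788742 + 1*(-23/(5 + 7)) = 788742 + 1*(-23/12) = 788742 - 23/12 = 9464881/12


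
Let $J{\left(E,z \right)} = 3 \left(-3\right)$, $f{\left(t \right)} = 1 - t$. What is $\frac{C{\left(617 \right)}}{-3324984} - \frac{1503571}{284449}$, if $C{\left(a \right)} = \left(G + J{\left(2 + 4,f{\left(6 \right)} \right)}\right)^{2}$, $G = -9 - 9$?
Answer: $- \frac{1666518960395}{315262791272} \approx -5.2861$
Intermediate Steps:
$G = -18$
$J{\left(E,z \right)} = -9$
$C{\left(a \right)} = 729$ ($C{\left(a \right)} = \left(-18 - 9\right)^{2} = \left(-27\right)^{2} = 729$)
$\frac{C{\left(617 \right)}}{-3324984} - \frac{1503571}{284449} = \frac{729}{-3324984} - \frac{1503571}{284449} = 729 \left(- \frac{1}{3324984}\right) - \frac{1503571}{284449} = - \frac{243}{1108328} - \frac{1503571}{284449} = - \frac{1666518960395}{315262791272}$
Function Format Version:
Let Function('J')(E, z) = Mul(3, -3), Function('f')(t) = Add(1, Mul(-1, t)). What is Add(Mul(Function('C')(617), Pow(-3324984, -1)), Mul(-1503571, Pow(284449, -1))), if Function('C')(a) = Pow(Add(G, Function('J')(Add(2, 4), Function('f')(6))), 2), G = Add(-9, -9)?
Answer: Rational(-1666518960395, 315262791272) ≈ -5.2861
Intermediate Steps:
G = -18
Function('J')(E, z) = -9
Function('C')(a) = 729 (Function('C')(a) = Pow(Add(-18, -9), 2) = Pow(-27, 2) = 729)
Add(Mul(Function('C')(617), Pow(-3324984, -1)), Mul(-1503571, Pow(284449, -1))) = Add(Mul(729, Pow(-3324984, -1)), Mul(-1503571, Pow(284449, -1))) = Add(Mul(729, Rational(-1, 3324984)), Mul(-1503571, Rational(1, 284449))) = Add(Rational(-243, 1108328), Rational(-1503571, 284449)) = Rational(-1666518960395, 315262791272)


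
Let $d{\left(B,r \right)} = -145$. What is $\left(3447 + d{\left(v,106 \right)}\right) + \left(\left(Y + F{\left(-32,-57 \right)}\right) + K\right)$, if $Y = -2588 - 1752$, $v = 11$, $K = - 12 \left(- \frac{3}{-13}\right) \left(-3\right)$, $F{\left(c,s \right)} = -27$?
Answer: $- \frac{13737}{13} \approx -1056.7$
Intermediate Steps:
$K = \frac{108}{13}$ ($K = - 12 \left(\left(-3\right) \left(- \frac{1}{13}\right)\right) \left(-3\right) = \left(-12\right) \frac{3}{13} \left(-3\right) = \left(- \frac{36}{13}\right) \left(-3\right) = \frac{108}{13} \approx 8.3077$)
$Y = -4340$
$\left(3447 + d{\left(v,106 \right)}\right) + \left(\left(Y + F{\left(-32,-57 \right)}\right) + K\right) = \left(3447 - 145\right) + \left(\left(-4340 - 27\right) + \frac{108}{13}\right) = 3302 + \left(-4367 + \frac{108}{13}\right) = 3302 - \frac{56663}{13} = - \frac{13737}{13}$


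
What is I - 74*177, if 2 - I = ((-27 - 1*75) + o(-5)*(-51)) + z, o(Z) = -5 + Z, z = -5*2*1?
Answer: -13494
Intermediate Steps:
z = -10 (z = -10*1 = -10)
I = -396 (I = 2 - (((-27 - 1*75) + (-5 - 5)*(-51)) - 10) = 2 - (((-27 - 75) - 10*(-51)) - 10) = 2 - ((-102 + 510) - 10) = 2 - (408 - 10) = 2 - 1*398 = 2 - 398 = -396)
I - 74*177 = -396 - 74*177 = -396 - 13098 = -13494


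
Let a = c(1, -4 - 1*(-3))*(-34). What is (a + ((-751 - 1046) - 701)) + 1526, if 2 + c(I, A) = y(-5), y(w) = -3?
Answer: -802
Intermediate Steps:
c(I, A) = -5 (c(I, A) = -2 - 3 = -5)
a = 170 (a = -5*(-34) = 170)
(a + ((-751 - 1046) - 701)) + 1526 = (170 + ((-751 - 1046) - 701)) + 1526 = (170 + (-1797 - 701)) + 1526 = (170 - 2498) + 1526 = -2328 + 1526 = -802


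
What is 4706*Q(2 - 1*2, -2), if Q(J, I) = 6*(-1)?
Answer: -28236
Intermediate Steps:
Q(J, I) = -6
4706*Q(2 - 1*2, -2) = 4706*(-6) = -28236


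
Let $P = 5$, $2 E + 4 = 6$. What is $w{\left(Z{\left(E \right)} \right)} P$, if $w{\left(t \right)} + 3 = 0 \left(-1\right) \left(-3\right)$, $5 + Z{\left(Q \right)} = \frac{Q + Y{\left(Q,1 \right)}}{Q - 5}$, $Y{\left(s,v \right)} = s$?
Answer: $-15$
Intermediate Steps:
$E = 1$ ($E = -2 + \frac{1}{2} \cdot 6 = -2 + 3 = 1$)
$Z{\left(Q \right)} = -5 + \frac{2 Q}{-5 + Q}$ ($Z{\left(Q \right)} = -5 + \frac{Q + Q}{Q - 5} = -5 + \frac{2 Q}{-5 + Q}$)
$w{\left(t \right)} = -3$ ($w{\left(t \right)} = -3 + 0 \left(-1\right) \left(-3\right) = -3 + 0 \left(-3\right) = -3 + 0 = -3$)
$w{\left(Z{\left(E \right)} \right)} P = \left(-3\right) 5 = -15$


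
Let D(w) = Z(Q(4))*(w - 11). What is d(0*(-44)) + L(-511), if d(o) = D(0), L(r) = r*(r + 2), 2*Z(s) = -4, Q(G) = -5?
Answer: 260121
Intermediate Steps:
Z(s) = -2 (Z(s) = (½)*(-4) = -2)
L(r) = r*(2 + r)
D(w) = 22 - 2*w (D(w) = -2*(w - 11) = -2*(-11 + w) = 22 - 2*w)
d(o) = 22 (d(o) = 22 - 2*0 = 22 + 0 = 22)
d(0*(-44)) + L(-511) = 22 - 511*(2 - 511) = 22 - 511*(-509) = 22 + 260099 = 260121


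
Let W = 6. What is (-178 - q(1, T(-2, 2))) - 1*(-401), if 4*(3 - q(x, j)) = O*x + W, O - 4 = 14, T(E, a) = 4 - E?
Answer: 226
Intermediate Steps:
O = 18 (O = 4 + 14 = 18)
q(x, j) = 3/2 - 9*x/2 (q(x, j) = 3 - (18*x + 6)/4 = 3 - (6 + 18*x)/4 = 3 + (-3/2 - 9*x/2) = 3/2 - 9*x/2)
(-178 - q(1, T(-2, 2))) - 1*(-401) = (-178 - (3/2 - 9/2*1)) - 1*(-401) = (-178 - (3/2 - 9/2)) + 401 = (-178 - 1*(-3)) + 401 = (-178 + 3) + 401 = -175 + 401 = 226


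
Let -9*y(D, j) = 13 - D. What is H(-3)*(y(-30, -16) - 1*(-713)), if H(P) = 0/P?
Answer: 0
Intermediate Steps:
H(P) = 0
y(D, j) = -13/9 + D/9 (y(D, j) = -(13 - D)/9 = -13/9 + D/9)
H(-3)*(y(-30, -16) - 1*(-713)) = 0*((-13/9 + (⅑)*(-30)) - 1*(-713)) = 0*((-13/9 - 10/3) + 713) = 0*(-43/9 + 713) = 0*(6374/9) = 0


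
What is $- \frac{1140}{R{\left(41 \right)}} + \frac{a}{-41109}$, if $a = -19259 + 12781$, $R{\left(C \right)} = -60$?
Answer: $\frac{787549}{41109} \approx 19.158$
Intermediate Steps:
$a = -6478$
$- \frac{1140}{R{\left(41 \right)}} + \frac{a}{-41109} = - \frac{1140}{-60} - \frac{6478}{-41109} = \left(-1140\right) \left(- \frac{1}{60}\right) - - \frac{6478}{41109} = 19 + \frac{6478}{41109} = \frac{787549}{41109}$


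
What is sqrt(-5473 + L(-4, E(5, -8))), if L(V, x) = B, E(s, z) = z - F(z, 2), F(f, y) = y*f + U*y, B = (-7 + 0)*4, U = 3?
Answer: I*sqrt(5501) ≈ 74.169*I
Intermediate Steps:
B = -28 (B = -7*4 = -28)
F(f, y) = 3*y + f*y (F(f, y) = y*f + 3*y = f*y + 3*y = 3*y + f*y)
E(s, z) = -6 - z (E(s, z) = z - 2*(3 + z) = z - (6 + 2*z) = z + (-6 - 2*z) = -6 - z)
L(V, x) = -28
sqrt(-5473 + L(-4, E(5, -8))) = sqrt(-5473 - 28) = sqrt(-5501) = I*sqrt(5501)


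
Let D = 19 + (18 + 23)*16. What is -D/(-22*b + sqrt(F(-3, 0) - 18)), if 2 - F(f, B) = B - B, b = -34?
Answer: -25245/27976 + 135*I/27976 ≈ -0.90238 + 0.0048256*I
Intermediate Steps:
F(f, B) = 2 (F(f, B) = 2 - (B - B) = 2 - 1*0 = 2 + 0 = 2)
D = 675 (D = 19 + 41*16 = 19 + 656 = 675)
-D/(-22*b + sqrt(F(-3, 0) - 18)) = -675/(-22*(-34) + sqrt(2 - 18)) = -675/(748 + sqrt(-16)) = -675/(748 + 4*I) = -675*(748 - 4*I)/559520 = -135*(748 - 4*I)/111904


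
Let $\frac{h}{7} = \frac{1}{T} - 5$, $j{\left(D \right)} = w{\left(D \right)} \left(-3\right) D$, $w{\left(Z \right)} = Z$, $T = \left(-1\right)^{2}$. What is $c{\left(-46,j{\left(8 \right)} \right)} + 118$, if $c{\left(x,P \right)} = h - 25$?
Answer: $65$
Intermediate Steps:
$T = 1$
$j{\left(D \right)} = - 3 D^{2}$ ($j{\left(D \right)} = D \left(-3\right) D = - 3 D D = - 3 D^{2}$)
$h = -28$ ($h = 7 \left(1^{-1} - 5\right) = 7 \left(1 - 5\right) = 7 \left(-4\right) = -28$)
$c{\left(x,P \right)} = -53$ ($c{\left(x,P \right)} = -28 - 25 = -53$)
$c{\left(-46,j{\left(8 \right)} \right)} + 118 = -53 + 118 = 65$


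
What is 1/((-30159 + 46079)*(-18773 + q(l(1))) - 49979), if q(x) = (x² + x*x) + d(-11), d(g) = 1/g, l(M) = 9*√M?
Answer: -11/3259724009 ≈ -3.3745e-9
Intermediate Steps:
q(x) = -1/11 + 2*x² (q(x) = (x² + x*x) + 1/(-11) = (x² + x²) - 1/11 = 2*x² - 1/11 = -1/11 + 2*x²)
1/((-30159 + 46079)*(-18773 + q(l(1))) - 49979) = 1/((-30159 + 46079)*(-18773 + (-1/11 + 2*(9*√1)²)) - 49979) = 1/(15920*(-18773 + (-1/11 + 2*(9*1)²)) - 49979) = 1/(15920*(-18773 + (-1/11 + 2*9²)) - 49979) = 1/(15920*(-18773 + (-1/11 + 2*81)) - 49979) = 1/(15920*(-18773 + (-1/11 + 162)) - 49979) = 1/(15920*(-18773 + 1781/11) - 49979) = 1/(15920*(-204722/11) - 49979) = 1/(-3259174240/11 - 49979) = 1/(-3259724009/11) = -11/3259724009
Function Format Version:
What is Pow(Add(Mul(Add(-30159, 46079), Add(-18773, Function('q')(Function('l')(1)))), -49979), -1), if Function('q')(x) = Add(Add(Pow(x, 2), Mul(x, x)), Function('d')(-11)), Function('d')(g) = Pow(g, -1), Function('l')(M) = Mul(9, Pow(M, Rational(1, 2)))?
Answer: Rational(-11, 3259724009) ≈ -3.3745e-9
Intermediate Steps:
Function('q')(x) = Add(Rational(-1, 11), Mul(2, Pow(x, 2))) (Function('q')(x) = Add(Add(Pow(x, 2), Mul(x, x)), Pow(-11, -1)) = Add(Add(Pow(x, 2), Pow(x, 2)), Rational(-1, 11)) = Add(Mul(2, Pow(x, 2)), Rational(-1, 11)) = Add(Rational(-1, 11), Mul(2, Pow(x, 2))))
Pow(Add(Mul(Add(-30159, 46079), Add(-18773, Function('q')(Function('l')(1)))), -49979), -1) = Pow(Add(Mul(Add(-30159, 46079), Add(-18773, Add(Rational(-1, 11), Mul(2, Pow(Mul(9, Pow(1, Rational(1, 2))), 2))))), -49979), -1) = Pow(Add(Mul(15920, Add(-18773, Add(Rational(-1, 11), Mul(2, Pow(Mul(9, 1), 2))))), -49979), -1) = Pow(Add(Mul(15920, Add(-18773, Add(Rational(-1, 11), Mul(2, Pow(9, 2))))), -49979), -1) = Pow(Add(Mul(15920, Add(-18773, Add(Rational(-1, 11), Mul(2, 81)))), -49979), -1) = Pow(Add(Mul(15920, Add(-18773, Add(Rational(-1, 11), 162))), -49979), -1) = Pow(Add(Mul(15920, Add(-18773, Rational(1781, 11))), -49979), -1) = Pow(Add(Mul(15920, Rational(-204722, 11)), -49979), -1) = Pow(Add(Rational(-3259174240, 11), -49979), -1) = Pow(Rational(-3259724009, 11), -1) = Rational(-11, 3259724009)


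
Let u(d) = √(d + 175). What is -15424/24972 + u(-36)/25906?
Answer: -3856/6243 + √139/25906 ≈ -0.61720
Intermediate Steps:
u(d) = √(175 + d)
-15424/24972 + u(-36)/25906 = -15424/24972 + √(175 - 36)/25906 = -15424*1/24972 + √139*(1/25906) = -3856/6243 + √139/25906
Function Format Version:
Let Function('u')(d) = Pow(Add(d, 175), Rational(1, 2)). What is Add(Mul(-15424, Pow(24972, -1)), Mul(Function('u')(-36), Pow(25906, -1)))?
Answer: Add(Rational(-3856, 6243), Mul(Rational(1, 25906), Pow(139, Rational(1, 2)))) ≈ -0.61720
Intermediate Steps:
Function('u')(d) = Pow(Add(175, d), Rational(1, 2))
Add(Mul(-15424, Pow(24972, -1)), Mul(Function('u')(-36), Pow(25906, -1))) = Add(Mul(-15424, Pow(24972, -1)), Mul(Pow(Add(175, -36), Rational(1, 2)), Pow(25906, -1))) = Add(Mul(-15424, Rational(1, 24972)), Mul(Pow(139, Rational(1, 2)), Rational(1, 25906))) = Add(Rational(-3856, 6243), Mul(Rational(1, 25906), Pow(139, Rational(1, 2))))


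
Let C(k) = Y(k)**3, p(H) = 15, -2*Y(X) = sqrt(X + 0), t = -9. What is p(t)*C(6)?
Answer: -45*sqrt(6)/4 ≈ -27.557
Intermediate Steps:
Y(X) = -sqrt(X)/2 (Y(X) = -sqrt(X + 0)/2 = -sqrt(X)/2)
C(k) = -k**(3/2)/8 (C(k) = (-sqrt(k)/2)**3 = -k**(3/2)/8)
p(t)*C(6) = 15*(-3*sqrt(6)/4) = -45*sqrt(6)/4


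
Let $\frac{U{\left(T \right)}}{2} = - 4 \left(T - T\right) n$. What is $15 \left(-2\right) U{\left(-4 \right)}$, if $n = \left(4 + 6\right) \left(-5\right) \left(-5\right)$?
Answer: $0$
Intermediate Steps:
$n = 250$ ($n = 10 \left(-5\right) \left(-5\right) = \left(-50\right) \left(-5\right) = 250$)
$U{\left(T \right)} = 0$ ($U{\left(T \right)} = 2 - 4 \left(T - T\right) 250 = 2 \left(-4\right) 0 \cdot 250 = 2 \cdot 0 \cdot 250 = 2 \cdot 0 = 0$)
$15 \left(-2\right) U{\left(-4 \right)} = 15 \left(-2\right) 0 = \left(-30\right) 0 = 0$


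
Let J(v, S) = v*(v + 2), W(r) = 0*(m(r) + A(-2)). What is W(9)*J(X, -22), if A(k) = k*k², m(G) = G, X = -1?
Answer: 0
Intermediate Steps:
A(k) = k³
W(r) = 0 (W(r) = 0*(r + (-2)³) = 0*(r - 8) = 0*(-8 + r) = 0)
J(v, S) = v*(2 + v)
W(9)*J(X, -22) = 0*(-(2 - 1)) = 0*(-1*1) = 0*(-1) = 0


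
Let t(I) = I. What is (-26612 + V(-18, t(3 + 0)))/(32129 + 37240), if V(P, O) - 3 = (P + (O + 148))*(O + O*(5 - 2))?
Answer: -25013/69369 ≈ -0.36058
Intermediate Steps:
V(P, O) = 3 + 4*O*(148 + O + P) (V(P, O) = 3 + (P + (O + 148))*(O + O*(5 - 2)) = 3 + (P + (148 + O))*(O + O*3) = 3 + (148 + O + P)*(O + 3*O) = 3 + (148 + O + P)*(4*O) = 3 + 4*O*(148 + O + P))
(-26612 + V(-18, t(3 + 0)))/(32129 + 37240) = (-26612 + (3 + 4*(3 + 0)**2 + 592*(3 + 0) + 4*(3 + 0)*(-18)))/(32129 + 37240) = (-26612 + (3 + 4*3**2 + 592*3 + 4*3*(-18)))/69369 = (-26612 + (3 + 4*9 + 1776 - 216))*(1/69369) = (-26612 + (3 + 36 + 1776 - 216))*(1/69369) = (-26612 + 1599)*(1/69369) = -25013*1/69369 = -25013/69369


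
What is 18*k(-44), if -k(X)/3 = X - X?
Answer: 0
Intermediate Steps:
k(X) = 0 (k(X) = -3*(X - X) = -3*0 = 0)
18*k(-44) = 18*0 = 0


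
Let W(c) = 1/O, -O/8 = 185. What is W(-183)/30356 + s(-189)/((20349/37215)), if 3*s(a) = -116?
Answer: -21549627267583/304739027040 ≈ -70.715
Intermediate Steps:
O = -1480 (O = -8*185 = -1480)
s(a) = -116/3 (s(a) = (⅓)*(-116) = -116/3)
W(c) = -1/1480 (W(c) = 1/(-1480) = -1/1480)
W(-183)/30356 + s(-189)/((20349/37215)) = -1/1480/30356 - 116/(3*(20349/37215)) = -1/1480*1/30356 - 116/(3*(20349*(1/37215))) = -1/44926880 - 116/(3*2261/4135) = -1/44926880 - 116/3*4135/2261 = -1/44926880 - 479660/6783 = -21549627267583/304739027040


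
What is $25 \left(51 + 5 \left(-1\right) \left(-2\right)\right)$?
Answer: $1525$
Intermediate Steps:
$25 \left(51 + 5 \left(-1\right) \left(-2\right)\right) = 25 \left(51 - -10\right) = 25 \left(51 + 10\right) = 25 \cdot 61 = 1525$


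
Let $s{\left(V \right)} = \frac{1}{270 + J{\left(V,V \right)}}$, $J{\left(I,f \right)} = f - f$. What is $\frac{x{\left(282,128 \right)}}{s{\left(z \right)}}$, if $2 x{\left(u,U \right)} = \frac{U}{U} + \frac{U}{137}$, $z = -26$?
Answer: $\frac{35775}{137} \approx 261.13$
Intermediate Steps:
$J{\left(I,f \right)} = 0$
$x{\left(u,U \right)} = \frac{1}{2} + \frac{U}{274}$ ($x{\left(u,U \right)} = \frac{\frac{U}{U} + \frac{U}{137}}{2} = \frac{1 + U \frac{1}{137}}{2} = \frac{1 + \frac{U}{137}}{2} = \frac{1}{2} + \frac{U}{274}$)
$s{\left(V \right)} = \frac{1}{270}$ ($s{\left(V \right)} = \frac{1}{270 + 0} = \frac{1}{270}$)
$\frac{x{\left(282,128 \right)}}{s{\left(z \right)}} = \left(\frac{1}{2} + \frac{1}{274} \cdot 128\right) \frac{1}{\frac{1}{270}} = \left(\frac{1}{2} + \frac{64}{137}\right) 270 = \frac{265}{274} \cdot 270 = \frac{35775}{137}$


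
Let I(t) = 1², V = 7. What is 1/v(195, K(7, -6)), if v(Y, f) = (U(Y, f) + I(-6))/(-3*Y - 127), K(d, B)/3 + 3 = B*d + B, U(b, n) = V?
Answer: -89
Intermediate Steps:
U(b, n) = 7
I(t) = 1
K(d, B) = -9 + 3*B + 3*B*d (K(d, B) = -9 + 3*(B*d + B) = -9 + 3*(B + B*d) = -9 + (3*B + 3*B*d) = -9 + 3*B + 3*B*d)
v(Y, f) = 8/(-127 - 3*Y) (v(Y, f) = (7 + 1)/(-3*Y - 127) = 8/(-127 - 3*Y))
1/v(195, K(7, -6)) = 1/(-8/(127 + 3*195)) = 1/(-8/(127 + 585)) = 1/(-8/712) = 1/(-8*1/712) = 1/(-1/89) = -89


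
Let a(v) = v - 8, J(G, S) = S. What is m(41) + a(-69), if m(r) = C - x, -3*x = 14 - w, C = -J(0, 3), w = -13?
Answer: -71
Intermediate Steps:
a(v) = -8 + v
C = -3 (C = -1*3 = -3)
x = -9 (x = -(14 - 1*(-13))/3 = -(14 + 13)/3 = -⅓*27 = -9)
m(r) = 6 (m(r) = -3 - 1*(-9) = -3 + 9 = 6)
m(41) + a(-69) = 6 + (-8 - 69) = 6 - 77 = -71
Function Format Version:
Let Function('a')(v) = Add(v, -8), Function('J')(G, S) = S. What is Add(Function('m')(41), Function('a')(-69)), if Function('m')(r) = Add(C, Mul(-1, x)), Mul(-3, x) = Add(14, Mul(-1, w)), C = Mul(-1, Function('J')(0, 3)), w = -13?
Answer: -71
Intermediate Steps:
Function('a')(v) = Add(-8, v)
C = -3 (C = Mul(-1, 3) = -3)
x = -9 (x = Mul(Rational(-1, 3), Add(14, Mul(-1, -13))) = Mul(Rational(-1, 3), Add(14, 13)) = Mul(Rational(-1, 3), 27) = -9)
Function('m')(r) = 6 (Function('m')(r) = Add(-3, Mul(-1, -9)) = Add(-3, 9) = 6)
Add(Function('m')(41), Function('a')(-69)) = Add(6, Add(-8, -69)) = Add(6, -77) = -71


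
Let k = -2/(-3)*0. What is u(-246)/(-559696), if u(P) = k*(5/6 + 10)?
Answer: 0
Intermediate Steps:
k = 0 (k = -2*(-⅓)*0 = (⅔)*0 = 0)
u(P) = 0 (u(P) = 0*(5/6 + 10) = 0*(5*(⅙) + 10) = 0*(⅚ + 10) = 0*(65/6) = 0)
u(-246)/(-559696) = 0/(-559696) = 0*(-1/559696) = 0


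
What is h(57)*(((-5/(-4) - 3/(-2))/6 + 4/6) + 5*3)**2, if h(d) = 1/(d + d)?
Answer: 5547/2432 ≈ 2.2808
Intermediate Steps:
h(d) = 1/(2*d)
h(57)*(((-5/(-4) - 3/(-2))/6 + 4/6) + 5*3)**2 = ((1/2)/57)*(((-5/(-4) - 3/(-2))/6 + 4/6) + 5*3)**2 = ((1/2)*(1/57))*(((-5*(-1/4) - 3*(-1/2))*(1/6) + 4*(1/6)) + 15)**2 = (((5/4 + 3/2)*(1/6) + 2/3) + 15)**2/114 = (((11/4)*(1/6) + 2/3) + 15)**2/114 = ((11/24 + 2/3) + 15)**2/114 = (9/8 + 15)**2/114 = (129/8)**2/114 = (1/114)*(16641/64) = 5547/2432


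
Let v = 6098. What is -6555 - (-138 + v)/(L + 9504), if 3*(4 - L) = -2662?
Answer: -102221055/15593 ≈ -6555.6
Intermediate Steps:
L = 2674/3 (L = 4 - ⅓*(-2662) = 4 + 2662/3 = 2674/3 ≈ 891.33)
-6555 - (-138 + v)/(L + 9504) = -6555 - (-138 + 6098)/(2674/3 + 9504) = -6555 - 5960/31186/3 = -6555 - 5960*3/31186 = -6555 - 1*8940/15593 = -6555 - 8940/15593 = -102221055/15593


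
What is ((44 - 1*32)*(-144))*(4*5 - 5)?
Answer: -25920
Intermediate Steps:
((44 - 1*32)*(-144))*(4*5 - 5) = ((44 - 32)*(-144))*(20 - 5) = (12*(-144))*15 = -1728*15 = -25920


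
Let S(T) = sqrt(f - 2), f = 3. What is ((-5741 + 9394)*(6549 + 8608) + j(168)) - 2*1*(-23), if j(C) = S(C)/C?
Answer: 9301919257/168 ≈ 5.5369e+7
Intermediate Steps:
S(T) = 1 (S(T) = sqrt(3 - 2) = sqrt(1) = 1)
j(C) = 1/C
((-5741 + 9394)*(6549 + 8608) + j(168)) - 2*1*(-23) = ((-5741 + 9394)*(6549 + 8608) + 1/168) - 2*1*(-23) = (3653*15157 + 1/168) - 2*(-23) = (55368521 + 1/168) + 46 = 9301911529/168 + 46 = 9301919257/168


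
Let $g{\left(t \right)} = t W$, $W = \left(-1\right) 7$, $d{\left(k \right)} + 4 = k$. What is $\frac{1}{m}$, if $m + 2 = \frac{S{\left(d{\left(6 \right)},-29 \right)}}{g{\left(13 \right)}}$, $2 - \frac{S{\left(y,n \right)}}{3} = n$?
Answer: $- \frac{91}{275} \approx -0.33091$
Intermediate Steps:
$d{\left(k \right)} = -4 + k$
$S{\left(y,n \right)} = 6 - 3 n$
$W = -7$
$g{\left(t \right)} = - 7 t$ ($g{\left(t \right)} = t \left(-7\right) = - 7 t$)
$m = - \frac{275}{91}$ ($m = -2 + \frac{6 - -87}{\left(-7\right) 13} = -2 + \frac{6 + 87}{-91} = -2 + 93 \left(- \frac{1}{91}\right) = -2 - \frac{93}{91} = - \frac{275}{91} \approx -3.022$)
$\frac{1}{m} = \frac{1}{- \frac{275}{91}} = - \frac{91}{275}$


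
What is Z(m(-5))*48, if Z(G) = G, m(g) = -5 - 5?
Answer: -480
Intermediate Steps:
m(g) = -10
Z(m(-5))*48 = -10*48 = -480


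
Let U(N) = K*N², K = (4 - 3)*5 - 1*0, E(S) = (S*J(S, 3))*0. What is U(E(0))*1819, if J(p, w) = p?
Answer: 0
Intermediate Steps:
E(S) = 0 (E(S) = (S*S)*0 = S²*0 = 0)
K = 5 (K = 1*5 + 0 = 5 + 0 = 5)
U(N) = 5*N²
U(E(0))*1819 = (5*0²)*1819 = (5*0)*1819 = 0*1819 = 0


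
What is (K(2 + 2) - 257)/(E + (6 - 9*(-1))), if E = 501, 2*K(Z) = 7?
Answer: -169/344 ≈ -0.49128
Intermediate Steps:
K(Z) = 7/2 (K(Z) = (1/2)*7 = 7/2)
(K(2 + 2) - 257)/(E + (6 - 9*(-1))) = (7/2 - 257)/(501 + (6 - 9*(-1))) = -507/(2*(501 + (6 + 9))) = -507/(2*(501 + 15)) = -507/2/516 = -507/2*1/516 = -169/344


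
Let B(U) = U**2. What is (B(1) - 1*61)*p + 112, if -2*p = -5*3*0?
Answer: 112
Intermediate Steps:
p = 0 (p = -(-5*3)*0/2 = -(-15)*0/2 = -1/2*0 = 0)
(B(1) - 1*61)*p + 112 = (1**2 - 1*61)*0 + 112 = (1 - 61)*0 + 112 = -60*0 + 112 = 0 + 112 = 112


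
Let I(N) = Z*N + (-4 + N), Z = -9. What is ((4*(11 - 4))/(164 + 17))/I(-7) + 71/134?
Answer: 168001/315302 ≈ 0.53283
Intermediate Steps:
I(N) = -4 - 8*N (I(N) = -9*N + (-4 + N) = -4 - 8*N)
((4*(11 - 4))/(164 + 17))/I(-7) + 71/134 = ((4*(11 - 4))/(164 + 17))/(-4 - 8*(-7)) + 71/134 = ((4*7)/181)/(-4 + 56) + 71*(1/134) = (28*(1/181))/52 + 71/134 = (28/181)*(1/52) + 71/134 = 7/2353 + 71/134 = 168001/315302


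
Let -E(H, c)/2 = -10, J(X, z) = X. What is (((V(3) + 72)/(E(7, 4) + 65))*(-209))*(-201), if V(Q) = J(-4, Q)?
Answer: 168036/5 ≈ 33607.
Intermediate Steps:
E(H, c) = 20 (E(H, c) = -2*(-10) = 20)
V(Q) = -4
(((V(3) + 72)/(E(7, 4) + 65))*(-209))*(-201) = (((-4 + 72)/(20 + 65))*(-209))*(-201) = ((68/85)*(-209))*(-201) = ((68*(1/85))*(-209))*(-201) = ((⅘)*(-209))*(-201) = -836/5*(-201) = 168036/5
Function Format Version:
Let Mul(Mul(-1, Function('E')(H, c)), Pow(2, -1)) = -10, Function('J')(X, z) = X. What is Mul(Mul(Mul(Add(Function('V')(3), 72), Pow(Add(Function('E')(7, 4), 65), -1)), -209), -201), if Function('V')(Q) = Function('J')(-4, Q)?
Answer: Rational(168036, 5) ≈ 33607.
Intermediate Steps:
Function('E')(H, c) = 20 (Function('E')(H, c) = Mul(-2, -10) = 20)
Function('V')(Q) = -4
Mul(Mul(Mul(Add(Function('V')(3), 72), Pow(Add(Function('E')(7, 4), 65), -1)), -209), -201) = Mul(Mul(Mul(Add(-4, 72), Pow(Add(20, 65), -1)), -209), -201) = Mul(Mul(Mul(68, Pow(85, -1)), -209), -201) = Mul(Mul(Mul(68, Rational(1, 85)), -209), -201) = Mul(Mul(Rational(4, 5), -209), -201) = Mul(Rational(-836, 5), -201) = Rational(168036, 5)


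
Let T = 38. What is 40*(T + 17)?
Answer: 2200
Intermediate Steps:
40*(T + 17) = 40*(38 + 17) = 40*55 = 2200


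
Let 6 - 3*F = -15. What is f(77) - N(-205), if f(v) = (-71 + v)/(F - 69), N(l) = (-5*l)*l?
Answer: 6513872/31 ≈ 2.1013e+5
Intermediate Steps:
F = 7 (F = 2 - ⅓*(-15) = 2 + 5 = 7)
N(l) = -5*l²
f(v) = 71/62 - v/62 (f(v) = (-71 + v)/(7 - 69) = (-71 + v)/(-62) = (-71 + v)*(-1/62) = 71/62 - v/62)
f(77) - N(-205) = (71/62 - 1/62*77) - (-5)*(-205)² = (71/62 - 77/62) - (-5)*42025 = -3/31 - 1*(-210125) = -3/31 + 210125 = 6513872/31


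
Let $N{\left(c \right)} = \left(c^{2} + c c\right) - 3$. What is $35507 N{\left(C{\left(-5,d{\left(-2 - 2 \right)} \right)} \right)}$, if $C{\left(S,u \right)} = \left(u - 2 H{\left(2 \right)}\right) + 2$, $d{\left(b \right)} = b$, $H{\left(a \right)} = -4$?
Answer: $2449983$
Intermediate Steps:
$C{\left(S,u \right)} = 10 + u$ ($C{\left(S,u \right)} = \left(u - -8\right) + 2 = \left(u + 8\right) + 2 = \left(8 + u\right) + 2 = 10 + u$)
$N{\left(c \right)} = -3 + 2 c^{2}$ ($N{\left(c \right)} = \left(c^{2} + c^{2}\right) - 3 = 2 c^{2} - 3 = -3 + 2 c^{2}$)
$35507 N{\left(C{\left(-5,d{\left(-2 - 2 \right)} \right)} \right)} = 35507 \left(-3 + 2 \left(10 - 4\right)^{2}\right) = 35507 \left(-3 + 2 \cdot 6^{2}\right) = 35507 \left(-3 + 2 \cdot 36\right) = 35507 \left(-3 + 72\right) = 35507 \cdot 69 = 2449983$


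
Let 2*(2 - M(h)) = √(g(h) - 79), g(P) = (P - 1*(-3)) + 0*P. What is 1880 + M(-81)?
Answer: 1882 - I*√157/2 ≈ 1882.0 - 6.265*I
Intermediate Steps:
g(P) = 3 + P (g(P) = (P + 3) + 0 = (3 + P) + 0 = 3 + P)
M(h) = 2 - √(-76 + h)/2 (M(h) = 2 - √((3 + h) - 79)/2 = 2 - √(-76 + h)/2)
1880 + M(-81) = 1880 + (2 - √(-76 - 81)/2) = 1880 + (2 - I*√157/2) = 1882 - I*√157/2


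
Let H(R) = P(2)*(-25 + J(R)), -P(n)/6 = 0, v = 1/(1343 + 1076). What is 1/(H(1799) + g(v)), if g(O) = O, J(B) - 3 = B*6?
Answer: 2419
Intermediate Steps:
J(B) = 3 + 6*B (J(B) = 3 + B*6 = 3 + 6*B)
v = 1/2419 ≈ 0.00041339
P(n) = 0 (P(n) = -6*0 = 0)
H(R) = 0 (H(R) = 0*(-25 + (3 + 6*R)) = 0*(-22 + 6*R) = 0)
1/(H(1799) + g(v)) = 1/(0 + 1/2419) = 1/(1/2419) = 2419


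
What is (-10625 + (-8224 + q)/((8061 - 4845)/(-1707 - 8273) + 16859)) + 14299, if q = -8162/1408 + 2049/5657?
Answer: 55942472641073467/15228608157248 ≈ 3673.5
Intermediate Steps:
q = -1967611/362048 (q = -8162*1/1408 + 2049*(1/5657) = -371/64 + 2049/5657 = -1967611/362048 ≈ -5.4347)
(-10625 + (-8224 + q)/((8061 - 4845)/(-1707 - 8273) + 16859)) + 14299 = (-10625 + (-8224 - 1967611/362048)/((8061 - 4845)/(-1707 - 8273) + 16859)) + 14299 = (-10625 - 2979450363/(362048*(3216/(-9980) + 16859))) + 14299 = (-10625 - 2979450363/(362048*(3216*(-1/9980) + 16859))) + 14299 = (-10625 - 2979450363/(362048*(-804/2495 + 16859))) + 14299 = (-10625 - 2979450363/(362048*42062401/2495)) + 14299 = (-10625 - 2979450363/362048*2495/42062401) + 14299 = (-10625 - 7433728655685/15228608157248) + 14299 = -161811395399415685/15228608157248 + 14299 = 55942472641073467/15228608157248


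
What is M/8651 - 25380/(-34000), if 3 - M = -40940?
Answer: 80581219/14706700 ≈ 5.4792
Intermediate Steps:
M = 40943 (M = 3 - 1*(-40940) = 3 + 40940 = 40943)
M/8651 - 25380/(-34000) = 40943/8651 - 25380/(-34000) = 40943*(1/8651) - 25380*(-1/34000) = 40943/8651 + 1269/1700 = 80581219/14706700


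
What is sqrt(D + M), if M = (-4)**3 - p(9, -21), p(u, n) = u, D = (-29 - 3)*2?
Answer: I*sqrt(137) ≈ 11.705*I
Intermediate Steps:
D = -64 (D = -32*2 = -64)
M = -73 (M = (-4)**3 - 1*9 = -64 - 9 = -73)
sqrt(D + M) = sqrt(-64 - 73) = sqrt(-137) = I*sqrt(137)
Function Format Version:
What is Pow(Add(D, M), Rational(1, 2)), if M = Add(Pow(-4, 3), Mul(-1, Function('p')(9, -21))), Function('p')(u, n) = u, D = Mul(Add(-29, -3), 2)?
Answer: Mul(I, Pow(137, Rational(1, 2))) ≈ Mul(11.705, I)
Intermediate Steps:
D = -64 (D = Mul(-32, 2) = -64)
M = -73 (M = Add(Pow(-4, 3), Mul(-1, 9)) = Add(-64, -9) = -73)
Pow(Add(D, M), Rational(1, 2)) = Pow(Add(-64, -73), Rational(1, 2)) = Pow(-137, Rational(1, 2)) = Mul(I, Pow(137, Rational(1, 2)))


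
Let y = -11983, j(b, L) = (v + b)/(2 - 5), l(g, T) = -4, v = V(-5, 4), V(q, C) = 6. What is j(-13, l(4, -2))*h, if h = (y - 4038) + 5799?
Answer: -71554/3 ≈ -23851.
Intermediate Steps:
v = 6
j(b, L) = -2 - b/3 (j(b, L) = (6 + b)/(2 - 5) = (6 + b)/(-3) = (6 + b)*(-1/3) = -2 - b/3)
h = -10222 (h = (-11983 - 4038) + 5799 = -16021 + 5799 = -10222)
j(-13, l(4, -2))*h = (-2 - 1/3*(-13))*(-10222) = (-2 + 13/3)*(-10222) = (7/3)*(-10222) = -71554/3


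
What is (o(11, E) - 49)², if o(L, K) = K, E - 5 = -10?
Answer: 2916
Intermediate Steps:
E = -5 (E = 5 - 10 = -5)
(o(11, E) - 49)² = (-5 - 49)² = (-54)² = 2916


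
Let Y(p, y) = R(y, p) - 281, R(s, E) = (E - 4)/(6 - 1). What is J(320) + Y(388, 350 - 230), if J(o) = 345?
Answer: 704/5 ≈ 140.80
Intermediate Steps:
R(s, E) = -4/5 + E/5 (R(s, E) = (-4 + E)/5 = (-4 + E)*(1/5) = -4/5 + E/5)
Y(p, y) = -1409/5 + p/5 (Y(p, y) = (-4/5 + p/5) - 281 = -1409/5 + p/5)
J(320) + Y(388, 350 - 230) = 345 + (-1409/5 + (1/5)*388) = 345 + (-1409/5 + 388/5) = 345 - 1021/5 = 704/5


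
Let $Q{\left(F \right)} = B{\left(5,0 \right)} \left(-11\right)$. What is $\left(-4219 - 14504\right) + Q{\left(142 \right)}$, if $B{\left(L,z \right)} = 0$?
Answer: $-18723$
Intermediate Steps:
$Q{\left(F \right)} = 0$ ($Q{\left(F \right)} = 0 \left(-11\right) = 0$)
$\left(-4219 - 14504\right) + Q{\left(142 \right)} = \left(-4219 - 14504\right) + 0 = -18723 + 0 = -18723$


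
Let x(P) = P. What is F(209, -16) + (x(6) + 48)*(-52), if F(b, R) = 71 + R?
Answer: -2753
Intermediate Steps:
F(209, -16) + (x(6) + 48)*(-52) = (71 - 16) + (6 + 48)*(-52) = 55 + 54*(-52) = 55 - 2808 = -2753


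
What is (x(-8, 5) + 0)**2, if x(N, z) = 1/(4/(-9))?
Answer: 81/16 ≈ 5.0625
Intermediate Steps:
x(N, z) = -9/4 (x(N, z) = 1/(4*(-1/9)) = 1/(-4/9) = -9/4)
(x(-8, 5) + 0)**2 = (-9/4 + 0)**2 = (-9/4)**2 = 81/16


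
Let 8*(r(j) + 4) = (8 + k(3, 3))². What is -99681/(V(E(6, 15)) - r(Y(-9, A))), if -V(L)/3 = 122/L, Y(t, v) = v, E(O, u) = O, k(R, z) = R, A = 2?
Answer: 797448/577 ≈ 1382.1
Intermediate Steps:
V(L) = -366/L
r(j) = 89/8 (r(j) = -4 + (8 + 3)²/8 = -4 + (⅛)*11² = -4 + (⅛)*121 = -4 + 121/8 = 89/8)
-99681/(V(E(6, 15)) - r(Y(-9, A))) = -99681/(-366/6 - 1*89/8) = -99681/(-366*⅙ - 89/8) = -99681/(-61 - 89/8) = -99681/(-577/8) = -99681*(-8/577) = 797448/577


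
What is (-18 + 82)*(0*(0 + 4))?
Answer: 0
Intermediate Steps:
(-18 + 82)*(0*(0 + 4)) = 64*(0*4) = 64*0 = 0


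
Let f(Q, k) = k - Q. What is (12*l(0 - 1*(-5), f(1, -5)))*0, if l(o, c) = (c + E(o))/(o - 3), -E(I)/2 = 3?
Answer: 0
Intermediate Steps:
E(I) = -6 (E(I) = -2*3 = -6)
l(o, c) = (-6 + c)/(-3 + o) (l(o, c) = (c - 6)/(o - 3) = (-6 + c)/(-3 + o))
(12*l(0 - 1*(-5), f(1, -5)))*0 = (12*((-6 + (-5 - 1*1))/(-3 + (0 - 1*(-5)))))*0 = (12*((-6 + (-5 - 1))/(-3 + (0 + 5))))*0 = (12*((-6 - 6)/(-3 + 5)))*0 = (12*(-12/2))*0 = (12*((½)*(-12)))*0 = (12*(-6))*0 = -72*0 = 0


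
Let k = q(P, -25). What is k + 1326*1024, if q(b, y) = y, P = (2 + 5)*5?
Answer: 1357799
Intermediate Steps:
P = 35 (P = 7*5 = 35)
k = -25
k + 1326*1024 = -25 + 1326*1024 = -25 + 1357824 = 1357799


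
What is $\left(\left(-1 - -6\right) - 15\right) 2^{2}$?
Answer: $-40$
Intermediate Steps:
$\left(\left(-1 - -6\right) - 15\right) 2^{2} = \left(\left(-1 + 6\right) - 15\right) 4 = \left(5 - 15\right) 4 = \left(-10\right) 4 = -40$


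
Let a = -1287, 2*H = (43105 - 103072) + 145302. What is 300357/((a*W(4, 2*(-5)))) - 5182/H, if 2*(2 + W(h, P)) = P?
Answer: 2837510591/85420335 ≈ 33.218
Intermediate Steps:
W(h, P) = -2 + P/2
H = 85335/2 (H = ((43105 - 103072) + 145302)/2 = (-59967 + 145302)/2 = (½)*85335 = 85335/2 ≈ 42668.)
300357/((a*W(4, 2*(-5)))) - 5182/H = 300357/((-1287*(-2 + (2*(-5))/2))) - 5182/85335/2 = 300357/((-1287*(-2 + (½)*(-10)))) - 5182*2/85335 = 300357/((-1287*(-2 - 5))) - 10364/85335 = 300357/((-1287*(-7))) - 10364/85335 = 300357/9009 - 10364/85335 = 300357*(1/9009) - 10364/85335 = 33373/1001 - 10364/85335 = 2837510591/85420335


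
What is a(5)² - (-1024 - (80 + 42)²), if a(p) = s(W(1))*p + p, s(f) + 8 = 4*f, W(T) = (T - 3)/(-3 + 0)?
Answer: 147397/9 ≈ 16377.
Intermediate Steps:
W(T) = 1 - T/3 (W(T) = (-3 + T)/(-3) = (-3 + T)*(-⅓) = 1 - T/3)
s(f) = -8 + 4*f
a(p) = -13*p/3 (a(p) = (-8 + 4*(1 - ⅓*1))*p + p = (-8 + 4*(1 - ⅓))*p + p = (-8 + 4*(⅔))*p + p = (-8 + 8/3)*p + p = -16*p/3 + p = -13*p/3)
a(5)² - (-1024 - (80 + 42)²) = (-13/3*5)² - (-1024 - (80 + 42)²) = (-65/3)² - (-1024 - 1*122²) = 4225/9 - (-1024 - 1*14884) = 4225/9 - (-1024 - 14884) = 4225/9 - 1*(-15908) = 4225/9 + 15908 = 147397/9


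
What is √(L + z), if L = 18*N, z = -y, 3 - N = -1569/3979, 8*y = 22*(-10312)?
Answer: 13*√2662388690/3979 ≈ 168.58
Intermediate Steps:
y = -28358 (y = (22*(-10312))/8 = (⅛)*(-226864) = -28358)
N = 13506/3979 (N = 3 - (-1569)/3979 = 3 - 1*(-1569/3979) = 3 + 1569/3979 = 13506/3979 ≈ 3.3943)
z = 28358 (z = -1*(-28358) = 28358)
L = 243108/3979 (L = 18*(13506/3979) = 243108/3979 ≈ 61.098)
√(L + z) = √(243108/3979 + 28358) = √(113079590/3979) = 13*√2662388690/3979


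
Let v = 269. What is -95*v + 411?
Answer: -25144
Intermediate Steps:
-95*v + 411 = -95*269 + 411 = -25555 + 411 = -25144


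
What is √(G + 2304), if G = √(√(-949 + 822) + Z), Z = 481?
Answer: √(2304 + √(481 + I*√127)) ≈ 48.228 + 0.0027*I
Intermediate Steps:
G = √(481 + I*√127) (G = √(√(-949 + 822) + 481) = √(√(-127) + 481) = √(I*√127 + 481) = √(481 + I*√127) ≈ 21.933 + 0.2569*I)
√(G + 2304) = √(√(481 + I*√127) + 2304) = √(2304 + √(481 + I*√127))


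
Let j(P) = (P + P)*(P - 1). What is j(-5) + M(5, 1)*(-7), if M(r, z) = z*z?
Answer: 53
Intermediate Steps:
M(r, z) = z**2
j(P) = 2*P*(-1 + P) (j(P) = (2*P)*(-1 + P) = 2*P*(-1 + P))
j(-5) + M(5, 1)*(-7) = 2*(-5)*(-1 - 5) + 1**2*(-7) = 2*(-5)*(-6) + 1*(-7) = 60 - 7 = 53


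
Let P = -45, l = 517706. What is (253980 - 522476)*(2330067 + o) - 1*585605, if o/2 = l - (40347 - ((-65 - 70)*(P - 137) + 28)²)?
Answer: -325795193074133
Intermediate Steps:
o = 1211077926 (o = 2*(517706 - (40347 - ((-65 - 70)*(-45 - 137) + 28)²)) = 2*(517706 - (40347 - (-135*(-182) + 28)²)) = 2*(517706 - (40347 - (24570 + 28)²)) = 2*(517706 - (40347 - 1*24598²)) = 2*(517706 - (40347 - 1*605061604)) = 2*(517706 - (40347 - 605061604)) = 2*(517706 - 1*(-605021257)) = 2*(517706 + 605021257) = 2*605538963 = 1211077926)
(253980 - 522476)*(2330067 + o) - 1*585605 = (253980 - 522476)*(2330067 + 1211077926) - 1*585605 = -268496*1213407993 - 585605 = -325795192488528 - 585605 = -325795193074133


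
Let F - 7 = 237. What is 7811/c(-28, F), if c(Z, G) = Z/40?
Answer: -78110/7 ≈ -11159.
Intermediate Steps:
F = 244 (F = 7 + 237 = 244)
c(Z, G) = Z/40 (c(Z, G) = Z*(1/40) = Z/40)
7811/c(-28, F) = 7811/(((1/40)*(-28))) = 7811/(-7/10) = 7811*(-10/7) = -78110/7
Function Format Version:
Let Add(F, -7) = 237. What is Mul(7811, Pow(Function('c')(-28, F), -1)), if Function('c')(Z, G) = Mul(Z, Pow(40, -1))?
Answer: Rational(-78110, 7) ≈ -11159.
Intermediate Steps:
F = 244 (F = Add(7, 237) = 244)
Function('c')(Z, G) = Mul(Rational(1, 40), Z) (Function('c')(Z, G) = Mul(Z, Rational(1, 40)) = Mul(Rational(1, 40), Z))
Mul(7811, Pow(Function('c')(-28, F), -1)) = Mul(7811, Pow(Mul(Rational(1, 40), -28), -1)) = Mul(7811, Pow(Rational(-7, 10), -1)) = Mul(7811, Rational(-10, 7)) = Rational(-78110, 7)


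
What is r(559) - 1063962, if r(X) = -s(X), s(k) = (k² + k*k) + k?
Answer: -1689483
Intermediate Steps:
s(k) = k + 2*k² (s(k) = (k² + k²) + k = 2*k² + k = k + 2*k²)
r(X) = -X*(1 + 2*X)
r(559) - 1063962 = -1*559*(1 + 2*559) - 1063962 = -1*559*(1 + 1118) - 1063962 = -1*559*1119 - 1063962 = -625521 - 1063962 = -1689483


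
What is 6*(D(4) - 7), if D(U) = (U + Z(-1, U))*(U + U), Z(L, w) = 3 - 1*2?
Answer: 198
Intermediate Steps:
Z(L, w) = 1 (Z(L, w) = 3 - 2 = 1)
D(U) = 2*U*(1 + U) (D(U) = (U + 1)*(U + U) = (1 + U)*(2*U) = 2*U*(1 + U))
6*(D(4) - 7) = 6*(2*4*(1 + 4) - 7) = 6*(2*4*5 - 7) = 6*(40 - 7) = 6*33 = 198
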